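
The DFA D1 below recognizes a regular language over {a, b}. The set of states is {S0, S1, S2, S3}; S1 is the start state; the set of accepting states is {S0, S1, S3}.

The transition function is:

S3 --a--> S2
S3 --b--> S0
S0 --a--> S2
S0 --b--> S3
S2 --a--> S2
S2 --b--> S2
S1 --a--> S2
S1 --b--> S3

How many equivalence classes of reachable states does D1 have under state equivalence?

Every state is reachable, so we keep all 4.
Initial partition by acceptance: {S0,S1,S3} | {S2}.
The partition is now stable with 2 blocks: {S0,S1,S3} | {S2}.

2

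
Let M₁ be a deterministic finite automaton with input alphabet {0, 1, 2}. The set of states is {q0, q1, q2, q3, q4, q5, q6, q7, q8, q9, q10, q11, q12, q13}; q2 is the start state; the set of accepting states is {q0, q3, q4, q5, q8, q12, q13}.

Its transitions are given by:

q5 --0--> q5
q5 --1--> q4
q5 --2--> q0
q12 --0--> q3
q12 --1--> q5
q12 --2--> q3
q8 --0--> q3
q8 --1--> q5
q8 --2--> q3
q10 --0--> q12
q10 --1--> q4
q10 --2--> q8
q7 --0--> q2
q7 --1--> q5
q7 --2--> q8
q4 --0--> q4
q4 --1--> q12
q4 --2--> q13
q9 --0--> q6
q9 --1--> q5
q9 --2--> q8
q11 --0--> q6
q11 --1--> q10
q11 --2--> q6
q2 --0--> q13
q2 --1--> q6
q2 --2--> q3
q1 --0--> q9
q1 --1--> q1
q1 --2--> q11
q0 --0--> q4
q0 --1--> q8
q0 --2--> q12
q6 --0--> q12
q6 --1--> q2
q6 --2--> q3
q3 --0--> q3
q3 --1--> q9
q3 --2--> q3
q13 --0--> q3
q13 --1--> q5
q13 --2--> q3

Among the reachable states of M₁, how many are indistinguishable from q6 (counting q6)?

2

States {q1,q7,q10,q11} cannot be reached from the start state, so discard them.
Initial partition by acceptance: {q0,q3,q4,q5,q8,q12,q13} | {q2,q6,q9}.
On input 1, block {q0,q3,q4,q5,q8,q12,q13} splits into {q0,q4,q5,q8,q12,q13} and {q3}.
On input 0, block {q0,q4,q5,q8,q12,q13} splits into {q0,q4,q5} and {q8,q12,q13}.
Refine {q0,q4,q5} on symbol 1: members go to different blocks, giving {q0,q4} and {q5}.
On input 0, block {q2,q6,q9} splits into {q2,q6} and {q9}.
The partition is now stable with 6 blocks: {q0,q4} | {q2,q6} | {q3} | {q8,q12,q13} | {q5} | {q9}.
State q6 belongs to the block {q2,q6}, which has 2 states.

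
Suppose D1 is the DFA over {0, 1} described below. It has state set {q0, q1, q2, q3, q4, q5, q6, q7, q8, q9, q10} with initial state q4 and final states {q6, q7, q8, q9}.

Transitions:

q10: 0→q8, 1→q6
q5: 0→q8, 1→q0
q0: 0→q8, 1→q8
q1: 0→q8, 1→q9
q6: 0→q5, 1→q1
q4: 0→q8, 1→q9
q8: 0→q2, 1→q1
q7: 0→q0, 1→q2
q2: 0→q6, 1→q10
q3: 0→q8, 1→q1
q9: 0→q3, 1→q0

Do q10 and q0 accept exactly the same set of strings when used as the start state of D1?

Reachable states from the start: {q0,q1,q2,q3,q4,q5,q6,q8,q9,q10}. Unreachable: {q7} — drop them.
Start with accepting vs non-accepting: {q6,q8,q9} | {q0,q1,q2,q3,q4,q5,q10}.
Split {q0,q1,q2,q3,q4,q5,q10} by δ(·,1) → {q0,q1,q4,q10} and {q2,q3,q5}.
The partition is now stable with 3 blocks: {q6,q8,q9} | {q0,q1,q4,q10} | {q2,q3,q5}.
q10 and q0 lie in the same block of the stable partition, so they are equivalent — no string distinguishes them.

Yes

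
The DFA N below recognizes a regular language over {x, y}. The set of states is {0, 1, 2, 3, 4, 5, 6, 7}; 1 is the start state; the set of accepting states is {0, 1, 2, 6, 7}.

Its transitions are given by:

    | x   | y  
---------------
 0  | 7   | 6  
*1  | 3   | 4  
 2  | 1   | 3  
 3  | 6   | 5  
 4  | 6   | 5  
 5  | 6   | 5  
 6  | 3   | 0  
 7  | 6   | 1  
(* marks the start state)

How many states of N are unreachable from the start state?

No path from 1 leads to 2; the other 7 states are all reachable.

1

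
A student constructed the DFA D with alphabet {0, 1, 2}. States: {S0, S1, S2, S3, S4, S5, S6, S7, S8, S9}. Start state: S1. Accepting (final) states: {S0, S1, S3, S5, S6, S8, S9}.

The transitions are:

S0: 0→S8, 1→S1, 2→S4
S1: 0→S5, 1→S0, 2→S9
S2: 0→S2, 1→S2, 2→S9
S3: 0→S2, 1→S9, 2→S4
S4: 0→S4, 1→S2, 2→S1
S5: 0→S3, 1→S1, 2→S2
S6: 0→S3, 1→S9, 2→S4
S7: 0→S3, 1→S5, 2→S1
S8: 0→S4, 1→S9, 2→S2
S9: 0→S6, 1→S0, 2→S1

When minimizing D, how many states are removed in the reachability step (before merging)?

1

BFS from S1 reaches {S0, S1, S2, S3, S4, S5, S6, S8, S9}; the 1 state(s) S7 are never visited.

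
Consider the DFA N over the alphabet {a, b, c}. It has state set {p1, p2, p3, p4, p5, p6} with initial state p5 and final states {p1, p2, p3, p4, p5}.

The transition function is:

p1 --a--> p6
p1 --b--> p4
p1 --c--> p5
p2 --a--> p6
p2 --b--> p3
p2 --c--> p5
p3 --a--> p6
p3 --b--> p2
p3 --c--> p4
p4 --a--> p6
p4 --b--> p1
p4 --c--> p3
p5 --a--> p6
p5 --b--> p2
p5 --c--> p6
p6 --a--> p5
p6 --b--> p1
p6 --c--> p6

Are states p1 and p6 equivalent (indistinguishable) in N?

Initial partition by acceptance: {p1,p2,p3,p4,p5} | {p6}.
Split {p1,p2,p3,p4,p5} by δ(·,c) → {p1,p2,p3,p4} and {p5}.
Refine {p1,p2,p3,p4} on symbol c: members go to different blocks, giving {p1,p2} and {p3,p4}.
No further refinement is possible. Final partition (4 blocks): {p1,p2} | {p6} | {p5} | {p3,p4}.
p1 and p6 end up in different blocks, so they are distinguishable. For instance, the string 'ε' is accepted from only p1.

No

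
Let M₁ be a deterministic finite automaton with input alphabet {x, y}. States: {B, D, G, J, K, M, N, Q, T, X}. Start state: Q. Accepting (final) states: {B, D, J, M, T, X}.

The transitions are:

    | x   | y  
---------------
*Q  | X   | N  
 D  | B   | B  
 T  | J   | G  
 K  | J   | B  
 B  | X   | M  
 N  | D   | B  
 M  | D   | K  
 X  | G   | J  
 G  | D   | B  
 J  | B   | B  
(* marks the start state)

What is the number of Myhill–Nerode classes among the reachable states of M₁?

6

First remove the unreachable states {T}; 9 states remain.
P0 = {B,D,J,M,X} | {G,K,N,Q}.
Refine {B,D,J,M,X} on symbol x: members go to different blocks, giving {B,D,J,M} and {X}.
On input x, block {B,D,J,M} splits into {D,J,M} and {B}.
Refine {D,J,M} on symbol x: members go to different blocks, giving {D,J} and {M}.
Refine {G,K,N,Q} on symbol x: members go to different blocks, giving {G,K,N} and {Q}.
No further refinement is possible. Final partition (6 blocks): {D,J} | {G,K,N} | {X} | {B} | {M} | {Q}.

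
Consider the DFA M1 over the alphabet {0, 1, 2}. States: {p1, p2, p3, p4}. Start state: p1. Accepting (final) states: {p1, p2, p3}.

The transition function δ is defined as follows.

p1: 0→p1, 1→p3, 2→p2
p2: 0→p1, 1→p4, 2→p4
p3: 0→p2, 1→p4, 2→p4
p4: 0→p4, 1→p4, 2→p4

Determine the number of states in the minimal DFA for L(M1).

4

Start with accepting vs non-accepting: {p1,p2,p3} | {p4}.
Refine {p1,p2,p3} on symbol 1: members go to different blocks, giving {p2,p3} and {p1}.
Refine {p2,p3} on symbol 0: members go to different blocks, giving {p2} and {p3}.
No further refinement is possible. Final partition (4 blocks): {p2} | {p4} | {p1} | {p3}.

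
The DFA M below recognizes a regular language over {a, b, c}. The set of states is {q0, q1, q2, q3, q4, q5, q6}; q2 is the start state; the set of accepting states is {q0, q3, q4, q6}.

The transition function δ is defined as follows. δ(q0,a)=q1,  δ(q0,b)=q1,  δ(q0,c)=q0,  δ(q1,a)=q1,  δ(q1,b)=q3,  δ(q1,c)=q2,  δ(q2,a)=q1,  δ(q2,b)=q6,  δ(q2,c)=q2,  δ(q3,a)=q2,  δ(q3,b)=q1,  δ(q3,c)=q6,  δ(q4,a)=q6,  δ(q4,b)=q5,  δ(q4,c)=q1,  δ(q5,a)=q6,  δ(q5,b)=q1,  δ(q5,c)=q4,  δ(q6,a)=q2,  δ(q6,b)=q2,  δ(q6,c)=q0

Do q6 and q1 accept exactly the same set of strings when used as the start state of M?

No

First remove the unreachable states {q4,q5}; 5 states remain.
Initial partition by acceptance: {q0,q3,q6} | {q1,q2}.
The partition is now stable with 2 blocks: {q0,q3,q6} | {q1,q2}.
q6 and q1 end up in different blocks, so they are distinguishable. For instance, the string 'ε' is accepted from only q6.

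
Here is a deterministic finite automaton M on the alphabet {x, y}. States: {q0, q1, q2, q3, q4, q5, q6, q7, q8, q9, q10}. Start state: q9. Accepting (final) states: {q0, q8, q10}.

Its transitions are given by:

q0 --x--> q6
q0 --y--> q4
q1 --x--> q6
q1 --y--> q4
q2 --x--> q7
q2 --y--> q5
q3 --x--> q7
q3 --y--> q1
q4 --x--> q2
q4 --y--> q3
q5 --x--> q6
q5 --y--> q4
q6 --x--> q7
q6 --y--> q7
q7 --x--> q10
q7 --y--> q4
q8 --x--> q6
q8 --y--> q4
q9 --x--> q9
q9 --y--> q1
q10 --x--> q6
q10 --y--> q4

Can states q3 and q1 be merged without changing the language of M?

States {q0,q8} cannot be reached from the start state, so discard them.
Start with accepting vs non-accepting: {q10} | {q1,q2,q3,q4,q5,q6,q7,q9}.
Split {q1,q2,q3,q4,q5,q6,q7,q9} by δ(·,x) → {q1,q2,q3,q4,q5,q6,q9} and {q7}.
Split {q1,q2,q3,q4,q5,q6,q9} by δ(·,x) → {q1,q4,q5,q9} and {q2,q3,q6}.
Refine {q1,q4,q5,q9} on symbol x: members go to different blocks, giving {q1,q4,q5} and {q9}.
Refine {q1,q4,q5} on symbol y: members go to different blocks, giving {q1,q5} and {q4}.
On input y, block {q2,q3,q6} splits into {q2,q3} and {q6}.
Stable partition: {q10} | {q1,q5} | {q7} | {q2,q3} | {q9} | {q4} | {q6} — 7 equivalence classes.
q3 and q1 end up in different blocks, so they are distinguishable. For instance, the string 'xx' is accepted from only q3.

No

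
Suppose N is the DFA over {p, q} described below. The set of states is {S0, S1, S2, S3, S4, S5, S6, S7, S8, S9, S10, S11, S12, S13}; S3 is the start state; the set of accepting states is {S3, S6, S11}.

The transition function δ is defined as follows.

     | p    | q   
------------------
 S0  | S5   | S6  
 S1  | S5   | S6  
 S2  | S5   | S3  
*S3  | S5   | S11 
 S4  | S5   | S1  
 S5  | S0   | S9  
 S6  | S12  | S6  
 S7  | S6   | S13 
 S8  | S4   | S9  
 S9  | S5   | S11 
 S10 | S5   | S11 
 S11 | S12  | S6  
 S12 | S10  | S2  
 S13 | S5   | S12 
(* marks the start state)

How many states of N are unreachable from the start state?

BFS from S3 reaches {S0, S2, S3, S5, S6, S9, S10, S11, S12}; the 5 state(s) S1, S4, S7, S8, S13 are never visited.

5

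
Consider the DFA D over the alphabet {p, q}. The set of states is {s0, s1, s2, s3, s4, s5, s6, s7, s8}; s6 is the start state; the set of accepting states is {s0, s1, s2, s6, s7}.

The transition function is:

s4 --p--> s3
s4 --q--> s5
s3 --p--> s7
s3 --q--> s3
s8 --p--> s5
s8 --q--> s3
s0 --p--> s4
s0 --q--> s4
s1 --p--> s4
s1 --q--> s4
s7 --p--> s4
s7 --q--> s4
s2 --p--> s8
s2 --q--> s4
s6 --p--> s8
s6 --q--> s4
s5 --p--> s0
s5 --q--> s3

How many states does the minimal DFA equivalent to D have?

3

First remove the unreachable states {s1,s2}; 7 states remain.
Start with accepting vs non-accepting: {s0,s6,s7} | {s3,s4,s5,s8}.
Split {s3,s4,s5,s8} by δ(·,p) → {s3,s5} and {s4,s8}.
Stable partition: {s0,s6,s7} | {s3,s5} | {s4,s8} — 3 equivalence classes.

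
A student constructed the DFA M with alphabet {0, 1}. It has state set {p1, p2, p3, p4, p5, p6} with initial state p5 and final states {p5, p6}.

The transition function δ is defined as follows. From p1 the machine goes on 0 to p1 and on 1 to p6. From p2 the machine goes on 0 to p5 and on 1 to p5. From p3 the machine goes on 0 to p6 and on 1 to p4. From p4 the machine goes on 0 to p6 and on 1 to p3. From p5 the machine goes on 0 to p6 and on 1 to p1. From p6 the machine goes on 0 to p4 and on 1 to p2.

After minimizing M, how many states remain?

5

P0 = {p5,p6} | {p1,p2,p3,p4}.
Refine {p5,p6} on symbol 0: members go to different blocks, giving {p5} and {p6}.
Refine {p1,p2,p3,p4} on symbol 0: members go to different blocks, giving {p3,p4} and {p1} and {p2}.
Stable partition: {p5} | {p3,p4} | {p6} | {p1} | {p2} — 5 equivalence classes.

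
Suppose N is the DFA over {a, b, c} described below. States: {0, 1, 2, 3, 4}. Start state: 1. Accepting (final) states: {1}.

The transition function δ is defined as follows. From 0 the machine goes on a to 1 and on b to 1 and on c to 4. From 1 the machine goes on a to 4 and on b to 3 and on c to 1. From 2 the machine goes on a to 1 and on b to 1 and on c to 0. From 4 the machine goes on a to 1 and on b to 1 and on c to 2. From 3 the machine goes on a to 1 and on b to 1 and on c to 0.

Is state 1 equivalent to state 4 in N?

No

P0 = {1} | {0,2,3,4}.
The partition is now stable with 2 blocks: {1} | {0,2,3,4}.
1 and 4 end up in different blocks, so they are distinguishable. For instance, the string 'ε' is accepted from only 1.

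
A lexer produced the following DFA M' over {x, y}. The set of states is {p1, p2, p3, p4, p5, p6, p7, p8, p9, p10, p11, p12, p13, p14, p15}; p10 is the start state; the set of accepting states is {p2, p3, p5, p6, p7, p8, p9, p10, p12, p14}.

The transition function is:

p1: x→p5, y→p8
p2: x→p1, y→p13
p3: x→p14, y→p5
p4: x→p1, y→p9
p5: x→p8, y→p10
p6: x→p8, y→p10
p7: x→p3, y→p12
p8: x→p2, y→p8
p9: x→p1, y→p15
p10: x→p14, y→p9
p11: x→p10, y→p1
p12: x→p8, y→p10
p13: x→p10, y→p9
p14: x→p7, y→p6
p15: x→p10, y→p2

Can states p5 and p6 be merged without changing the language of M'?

States {p4,p11} cannot be reached from the start state, so discard them.
P0 = {p2,p3,p5,p6,p7,p8,p9,p10,p12,p14} | {p1,p13,p15}.
Split {p2,p3,p5,p6,p7,p8,p9,p10,p12,p14} by δ(·,x) → {p3,p5,p6,p7,p8,p10,p12,p14} and {p2,p9}.
Refine {p3,p5,p6,p7,p8,p10,p12,p14} on symbol x: members go to different blocks, giving {p3,p5,p6,p7,p10,p12,p14} and {p8}.
Split {p3,p5,p6,p7,p10,p12,p14} by δ(·,x) → {p3,p7,p10,p14} and {p5,p6,p12}.
On input y, block {p3,p7,p10,p14} splits into {p3,p7,p14} and {p10}.
Split {p1,p13,p15} by δ(·,x) → {p13,p15} and {p1}.
The partition is now stable with 7 blocks: {p3,p7,p14} | {p13,p15} | {p2,p9} | {p8} | {p5,p6,p12} | {p10} | {p1}.
p5 and p6 lie in the same block of the stable partition, so they are equivalent — no string distinguishes them.

Yes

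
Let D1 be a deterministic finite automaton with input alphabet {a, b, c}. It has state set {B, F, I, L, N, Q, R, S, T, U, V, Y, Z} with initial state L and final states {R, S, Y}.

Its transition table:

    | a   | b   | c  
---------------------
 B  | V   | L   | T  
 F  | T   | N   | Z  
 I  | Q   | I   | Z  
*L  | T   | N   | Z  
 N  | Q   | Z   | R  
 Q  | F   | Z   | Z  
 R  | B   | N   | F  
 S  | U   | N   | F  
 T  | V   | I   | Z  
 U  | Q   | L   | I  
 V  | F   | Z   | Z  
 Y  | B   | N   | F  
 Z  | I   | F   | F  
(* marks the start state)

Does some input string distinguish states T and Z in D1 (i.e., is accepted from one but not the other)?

First remove the unreachable states {S,U,Y}; 10 states remain.
Initial partition by acceptance: {R} | {B,F,I,L,N,Q,T,V,Z}.
Split {B,F,I,L,N,Q,T,V,Z} by δ(·,c) → {B,F,I,L,Q,T,V,Z} and {N}.
On input b, block {B,F,I,L,Q,T,V,Z} splits into {B,I,Q,T,V,Z} and {F,L}.
Refine {B,I,Q,T,V,Z} on symbol a: members go to different blocks, giving {B,I,T,Z} and {Q,V}.
Refine {B,I,T,Z} on symbol a: members go to different blocks, giving {B,I,T} and {Z}.
Split {B,I,T} by δ(·,b) → {I,T} and {B}.
Stable partition: {R} | {I,T} | {N} | {F,L} | {Q,V} | {Z} | {B} — 7 equivalence classes.
T and Z end up in different blocks, so they are distinguishable. For instance, the string 'bbc' is accepted from only Z.

Yes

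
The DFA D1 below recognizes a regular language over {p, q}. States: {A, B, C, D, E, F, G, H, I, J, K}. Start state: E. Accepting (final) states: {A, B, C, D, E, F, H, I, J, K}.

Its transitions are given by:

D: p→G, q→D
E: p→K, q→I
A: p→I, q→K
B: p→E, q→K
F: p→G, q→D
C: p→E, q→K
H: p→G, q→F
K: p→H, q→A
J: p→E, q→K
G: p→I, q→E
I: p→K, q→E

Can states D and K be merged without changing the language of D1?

No

Reachable states from the start: {A,D,E,F,G,H,I,K}. Unreachable: {B,C,J} — drop them.
Start with accepting vs non-accepting: {A,D,E,F,H,I,K} | {G}.
Refine {A,D,E,F,H,I,K} on symbol p: members go to different blocks, giving {A,E,I,K} and {D,F,H}.
Refine {A,E,I,K} on symbol p: members go to different blocks, giving {A,E,I} and {K}.
On input p, block {A,E,I} splits into {E,I} and {A}.
No further refinement is possible. Final partition (5 blocks): {E,I} | {G} | {D,F,H} | {K} | {A}.
D and K end up in different blocks, so they are distinguishable. For instance, the string 'p' is accepted from only K.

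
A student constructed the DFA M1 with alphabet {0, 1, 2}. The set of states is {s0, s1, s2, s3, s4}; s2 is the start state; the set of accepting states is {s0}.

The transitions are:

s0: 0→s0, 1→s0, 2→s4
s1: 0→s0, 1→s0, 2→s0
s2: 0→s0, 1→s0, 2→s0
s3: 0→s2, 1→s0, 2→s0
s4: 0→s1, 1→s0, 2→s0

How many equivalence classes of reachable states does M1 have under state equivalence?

Reachable states from the start: {s0,s1,s2,s4}. Unreachable: {s3} — drop them.
Start with accepting vs non-accepting: {s0} | {s1,s2,s4}.
Refine {s1,s2,s4} on symbol 0: members go to different blocks, giving {s1,s2} and {s4}.
Stable partition: {s0} | {s1,s2} | {s4} — 3 equivalence classes.

3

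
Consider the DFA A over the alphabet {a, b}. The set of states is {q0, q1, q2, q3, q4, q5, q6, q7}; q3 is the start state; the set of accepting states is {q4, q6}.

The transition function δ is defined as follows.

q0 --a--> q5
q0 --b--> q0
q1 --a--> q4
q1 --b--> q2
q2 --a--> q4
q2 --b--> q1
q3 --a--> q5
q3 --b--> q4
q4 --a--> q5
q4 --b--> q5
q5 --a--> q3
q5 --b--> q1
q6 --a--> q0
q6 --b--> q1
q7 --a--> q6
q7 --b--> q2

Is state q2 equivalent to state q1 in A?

Yes

Reachable states from the start: {q1,q2,q3,q4,q5}. Unreachable: {q0,q6,q7} — drop them.
Start with accepting vs non-accepting: {q4} | {q1,q2,q3,q5}.
Refine {q1,q2,q3,q5} on symbol a: members go to different blocks, giving {q1,q2} and {q3,q5}.
Refine {q3,q5} on symbol b: members go to different blocks, giving {q3} and {q5}.
No further refinement is possible. Final partition (4 blocks): {q4} | {q1,q2} | {q3} | {q5}.
q2 and q1 lie in the same block of the stable partition, so they are equivalent — no string distinguishes them.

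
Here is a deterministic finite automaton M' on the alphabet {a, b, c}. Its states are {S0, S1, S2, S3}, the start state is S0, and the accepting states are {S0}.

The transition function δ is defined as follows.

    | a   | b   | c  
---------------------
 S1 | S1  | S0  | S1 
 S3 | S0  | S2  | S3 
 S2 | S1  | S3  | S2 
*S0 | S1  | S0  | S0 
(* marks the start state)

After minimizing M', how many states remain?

First remove the unreachable states {S2,S3}; 2 states remain.
Initial partition by acceptance: {S0} | {S1}.
Stable partition: {S0} | {S1} — 2 equivalence classes.

2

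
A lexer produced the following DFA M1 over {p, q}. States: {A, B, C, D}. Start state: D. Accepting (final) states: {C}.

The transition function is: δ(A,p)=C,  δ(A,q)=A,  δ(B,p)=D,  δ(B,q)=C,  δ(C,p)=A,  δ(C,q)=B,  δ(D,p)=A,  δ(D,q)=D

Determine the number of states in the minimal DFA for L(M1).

4

P0 = {C} | {A,B,D}.
Refine {A,B,D} on symbol p: members go to different blocks, giving {B,D} and {A}.
Split {B,D} by δ(·,p) → {B} and {D}.
Stable partition: {C} | {B} | {A} | {D} — 4 equivalence classes.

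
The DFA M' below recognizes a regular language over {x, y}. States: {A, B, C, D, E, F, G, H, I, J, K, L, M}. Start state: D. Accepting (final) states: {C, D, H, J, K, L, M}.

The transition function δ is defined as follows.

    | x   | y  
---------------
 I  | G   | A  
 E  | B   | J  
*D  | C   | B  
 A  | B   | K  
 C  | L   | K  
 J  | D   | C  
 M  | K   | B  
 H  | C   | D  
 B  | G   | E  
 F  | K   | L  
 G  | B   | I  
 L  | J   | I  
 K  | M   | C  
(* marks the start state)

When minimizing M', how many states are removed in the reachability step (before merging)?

2

BFS from D reaches {A, B, C, D, E, G, I, J, K, L, M}; the 2 state(s) F, H are never visited.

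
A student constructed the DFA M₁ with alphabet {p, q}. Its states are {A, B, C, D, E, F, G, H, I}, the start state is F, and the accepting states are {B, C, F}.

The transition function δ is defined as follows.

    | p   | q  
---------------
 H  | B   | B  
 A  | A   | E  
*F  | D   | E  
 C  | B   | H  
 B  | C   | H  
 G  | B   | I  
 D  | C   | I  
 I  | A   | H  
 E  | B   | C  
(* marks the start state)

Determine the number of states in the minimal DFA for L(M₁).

Reachable states from the start: {A,B,C,D,E,F,H,I}. Unreachable: {G} — drop them.
Start with accepting vs non-accepting: {B,C,F} | {A,D,E,H,I}.
Split {B,C,F} by δ(·,p) → {B,C} and {F}.
Split {A,D,E,H,I} by δ(·,p) → {D,E,H} and {A,I}.
Split {D,E,H} by δ(·,q) → {E,H} and {D}.
Stable partition: {B,C} | {E,H} | {F} | {A,I} | {D} — 5 equivalence classes.

5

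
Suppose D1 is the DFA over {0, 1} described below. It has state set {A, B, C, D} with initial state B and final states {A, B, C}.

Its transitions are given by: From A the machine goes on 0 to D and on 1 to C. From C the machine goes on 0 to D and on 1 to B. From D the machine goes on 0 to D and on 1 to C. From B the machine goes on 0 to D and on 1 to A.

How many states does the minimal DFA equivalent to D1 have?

2

All states are reachable from the start state.
Initial partition by acceptance: {A,B,C} | {D}.
The partition is now stable with 2 blocks: {A,B,C} | {D}.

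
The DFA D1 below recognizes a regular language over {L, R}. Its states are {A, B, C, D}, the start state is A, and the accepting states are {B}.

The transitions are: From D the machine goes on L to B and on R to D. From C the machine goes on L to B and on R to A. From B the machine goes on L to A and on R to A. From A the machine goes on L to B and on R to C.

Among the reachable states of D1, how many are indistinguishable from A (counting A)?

2

First remove the unreachable states {D}; 3 states remain.
Start with accepting vs non-accepting: {B} | {A,C}.
Stable partition: {B} | {A,C} — 2 equivalence classes.
State A belongs to the block {A,C}, which has 2 states.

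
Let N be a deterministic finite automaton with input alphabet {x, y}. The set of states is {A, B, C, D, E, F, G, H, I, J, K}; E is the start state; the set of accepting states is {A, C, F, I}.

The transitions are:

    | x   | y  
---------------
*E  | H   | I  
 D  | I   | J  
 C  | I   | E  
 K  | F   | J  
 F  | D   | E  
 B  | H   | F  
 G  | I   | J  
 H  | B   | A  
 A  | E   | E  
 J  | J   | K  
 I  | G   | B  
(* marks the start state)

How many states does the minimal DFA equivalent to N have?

First remove the unreachable states {C}; 10 states remain.
P0 = {A,F,I} | {B,D,E,G,H,J,K}.
Refine {B,D,E,G,H,J,K} on symbol x: members go to different blocks, giving {B,E,H,J} and {D,G,K}.
Split {A,F,I} by δ(·,x) → {F,I} and {A}.
Refine {B,E,H,J} on symbol y: members go to different blocks, giving {B,E} and {H} and {J}.
No further refinement is possible. Final partition (6 blocks): {F,I} | {B,E} | {D,G,K} | {A} | {H} | {J}.

6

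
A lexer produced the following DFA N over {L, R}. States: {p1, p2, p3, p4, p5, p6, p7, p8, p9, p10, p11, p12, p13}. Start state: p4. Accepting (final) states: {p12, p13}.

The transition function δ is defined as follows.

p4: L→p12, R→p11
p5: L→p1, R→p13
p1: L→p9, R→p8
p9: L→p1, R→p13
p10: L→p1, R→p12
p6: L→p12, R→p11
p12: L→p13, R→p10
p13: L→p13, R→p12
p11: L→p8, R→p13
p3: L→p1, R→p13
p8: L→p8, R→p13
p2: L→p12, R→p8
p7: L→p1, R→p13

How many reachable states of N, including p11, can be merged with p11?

Reachable states from the start: {p1,p4,p8,p9,p10,p11,p12,p13}. Unreachable: {p2,p3,p5,p6,p7} — drop them.
Initial partition by acceptance: {p12,p13} | {p1,p4,p8,p9,p10,p11}.
On input R, block {p12,p13} splits into {p12} and {p13}.
On input L, block {p1,p4,p8,p9,p10,p11} splits into {p1,p8,p9,p10,p11} and {p4}.
On input R, block {p1,p8,p9,p10,p11} splits into {p8,p9,p11} and {p1} and {p10}.
On input L, block {p8,p9,p11} splits into {p8,p11} and {p9}.
No further refinement is possible. Final partition (7 blocks): {p12} | {p8,p11} | {p13} | {p4} | {p1} | {p10} | {p9}.
The equivalence class containing p11 is {p8,p11}, of size 2.

2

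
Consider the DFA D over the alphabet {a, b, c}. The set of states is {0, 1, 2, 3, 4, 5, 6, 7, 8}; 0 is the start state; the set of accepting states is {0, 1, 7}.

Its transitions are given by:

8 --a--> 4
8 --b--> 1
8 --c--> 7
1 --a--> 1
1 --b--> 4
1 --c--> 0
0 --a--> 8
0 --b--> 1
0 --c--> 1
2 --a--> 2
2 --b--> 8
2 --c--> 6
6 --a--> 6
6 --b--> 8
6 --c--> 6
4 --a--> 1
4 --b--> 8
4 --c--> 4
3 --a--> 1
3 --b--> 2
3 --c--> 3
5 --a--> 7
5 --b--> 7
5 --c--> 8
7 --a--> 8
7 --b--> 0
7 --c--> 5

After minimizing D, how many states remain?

States {2,3,6} cannot be reached from the start state, so discard them.
Start with accepting vs non-accepting: {0,1,7} | {4,5,8}.
Refine {0,1,7} on symbol a: members go to different blocks, giving {0,7} and {1}.
On input b, block {0,7} splits into {0} and {7}.
Split {4,5,8} by δ(·,a) → {4} and {5} and {8}.
The partition is now stable with 6 blocks: {0} | {4} | {1} | {7} | {5} | {8}.

6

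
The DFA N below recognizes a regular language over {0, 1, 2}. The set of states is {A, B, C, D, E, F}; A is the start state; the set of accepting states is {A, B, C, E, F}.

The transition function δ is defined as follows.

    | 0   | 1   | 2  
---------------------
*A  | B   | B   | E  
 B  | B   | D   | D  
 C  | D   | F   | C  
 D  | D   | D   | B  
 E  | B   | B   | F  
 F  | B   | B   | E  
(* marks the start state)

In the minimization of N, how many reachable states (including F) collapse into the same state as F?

3

States {C} cannot be reached from the start state, so discard them.
Start with accepting vs non-accepting: {A,B,E,F} | {D}.
Split {A,B,E,F} by δ(·,1) → {A,E,F} and {B}.
Stable partition: {A,E,F} | {D} | {B} — 3 equivalence classes.
State F belongs to the block {A,E,F}, which has 3 states.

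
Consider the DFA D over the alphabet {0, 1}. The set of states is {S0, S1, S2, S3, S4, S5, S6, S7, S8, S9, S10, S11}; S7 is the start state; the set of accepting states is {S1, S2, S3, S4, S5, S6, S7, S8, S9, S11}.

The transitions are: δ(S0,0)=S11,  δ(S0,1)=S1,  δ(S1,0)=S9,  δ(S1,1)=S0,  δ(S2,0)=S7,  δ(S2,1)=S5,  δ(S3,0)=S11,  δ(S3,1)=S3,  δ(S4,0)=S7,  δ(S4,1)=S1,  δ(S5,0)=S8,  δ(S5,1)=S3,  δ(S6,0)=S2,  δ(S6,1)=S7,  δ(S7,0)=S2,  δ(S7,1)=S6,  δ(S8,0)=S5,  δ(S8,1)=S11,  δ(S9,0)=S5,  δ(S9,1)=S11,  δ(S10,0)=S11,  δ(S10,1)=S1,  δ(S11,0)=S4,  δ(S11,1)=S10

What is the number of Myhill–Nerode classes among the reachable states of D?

Initial partition by acceptance: {S1,S2,S3,S4,S5,S6,S7,S8,S9,S11} | {S0,S10}.
Refine {S1,S2,S3,S4,S5,S6,S7,S8,S9,S11} on symbol 1: members go to different blocks, giving {S2,S3,S4,S5,S6,S7,S8,S9} and {S1,S11}.
Refine {S2,S3,S4,S5,S6,S7,S8,S9} on symbol 0: members go to different blocks, giving {S2,S4,S5,S6,S7,S8,S9} and {S3}.
Refine {S2,S4,S5,S6,S7,S8,S9} on symbol 1: members go to different blocks, giving {S2,S6,S7} and {S4,S8,S9} and {S5}.
Split {S2,S6,S7} by δ(·,1) → {S6,S7} and {S2}.
Split {S4,S8,S9} by δ(·,0) → {S8,S9} and {S4}.
Split {S1,S11} by δ(·,0) → {S1} and {S11}.
No further refinement is possible. Final partition (9 blocks): {S6,S7} | {S0,S10} | {S1} | {S3} | {S8,S9} | {S5} | {S2} | {S4} | {S11}.

9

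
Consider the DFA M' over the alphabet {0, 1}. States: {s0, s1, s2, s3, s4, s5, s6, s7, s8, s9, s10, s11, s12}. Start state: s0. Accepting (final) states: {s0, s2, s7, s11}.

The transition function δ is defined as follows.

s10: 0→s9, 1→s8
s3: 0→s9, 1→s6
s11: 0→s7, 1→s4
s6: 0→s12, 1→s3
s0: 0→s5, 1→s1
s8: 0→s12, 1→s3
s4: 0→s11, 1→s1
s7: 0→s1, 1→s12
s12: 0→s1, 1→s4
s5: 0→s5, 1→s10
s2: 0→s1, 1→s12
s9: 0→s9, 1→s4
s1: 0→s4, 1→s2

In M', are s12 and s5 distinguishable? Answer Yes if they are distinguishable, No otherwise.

Every state is reachable, so we keep all 13.
Start with accepting vs non-accepting: {s0,s2,s7,s11} | {s1,s3,s4,s5,s6,s8,s9,s10,s12}.
On input 0, block {s0,s2,s7,s11} splits into {s0,s2,s7} and {s11}.
On input 0, block {s1,s3,s4,s5,s6,s8,s9,s10,s12} splits into {s1,s3,s5,s6,s8,s9,s10,s12} and {s4}.
Split {s1,s3,s5,s6,s8,s9,s10,s12} by δ(·,0) → {s3,s5,s6,s8,s9,s10,s12} and {s1}.
Refine {s0,s2,s7} on symbol 0: members go to different blocks, giving {s2,s7} and {s0}.
Refine {s3,s5,s6,s8,s9,s10,s12} on symbol 0: members go to different blocks, giving {s3,s5,s6,s8,s9,s10} and {s12}.
Refine {s3,s5,s6,s8,s9,s10} on symbol 0: members go to different blocks, giving {s3,s5,s9,s10} and {s6,s8}.
Split {s3,s5,s9,s10} by δ(·,1) → {s3,s10} and {s5} and {s9}.
No further refinement is possible. Final partition (10 blocks): {s2,s7} | {s3,s10} | {s11} | {s4} | {s1} | {s0} | {s12} | {s6,s8} | {s5} | {s9}.
s12 and s5 end up in different blocks, so they are distinguishable. For instance, the string '01' is accepted from only s12.

Yes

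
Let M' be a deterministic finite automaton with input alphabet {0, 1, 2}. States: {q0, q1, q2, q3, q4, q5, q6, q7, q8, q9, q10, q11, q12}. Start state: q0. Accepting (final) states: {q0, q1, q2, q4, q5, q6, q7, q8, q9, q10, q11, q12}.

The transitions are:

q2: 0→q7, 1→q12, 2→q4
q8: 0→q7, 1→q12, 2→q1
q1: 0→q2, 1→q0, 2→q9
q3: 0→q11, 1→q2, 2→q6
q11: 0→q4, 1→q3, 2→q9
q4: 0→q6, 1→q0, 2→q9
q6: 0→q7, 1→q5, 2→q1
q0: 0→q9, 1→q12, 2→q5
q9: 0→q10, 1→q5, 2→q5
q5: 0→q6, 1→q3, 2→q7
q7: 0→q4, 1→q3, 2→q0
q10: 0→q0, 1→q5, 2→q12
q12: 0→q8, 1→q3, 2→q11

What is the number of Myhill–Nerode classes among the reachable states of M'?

Every state is reachable, so we keep all 13.
P0 = {q0,q1,q2,q4,q5,q6,q7,q8,q9,q10,q11,q12} | {q3}.
Refine {q0,q1,q2,q4,q5,q6,q7,q8,q9,q10,q11,q12} on symbol 1: members go to different blocks, giving {q0,q1,q2,q4,q6,q8,q9,q10} and {q5,q7,q11,q12}.
On input 0, block {q0,q1,q2,q4,q6,q8,q9,q10} splits into {q0,q1,q4,q9,q10} and {q2,q6,q8}.
Split {q0,q1,q4,q9,q10} by δ(·,0) → {q0,q9,q10} and {q1,q4}.
Refine {q5,q7,q11,q12} on symbol 0: members go to different blocks, giving {q5,q12} and {q7,q11}.
The partition is now stable with 6 blocks: {q0,q9,q10} | {q3} | {q5,q12} | {q2,q6,q8} | {q1,q4} | {q7,q11}.

6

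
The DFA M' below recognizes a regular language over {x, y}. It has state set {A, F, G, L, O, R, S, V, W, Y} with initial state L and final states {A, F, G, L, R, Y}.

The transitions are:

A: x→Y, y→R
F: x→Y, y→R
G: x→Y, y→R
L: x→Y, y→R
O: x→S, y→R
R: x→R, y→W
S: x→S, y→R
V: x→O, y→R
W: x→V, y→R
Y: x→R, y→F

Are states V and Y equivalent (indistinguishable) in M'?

Reachable states from the start: {F,L,O,R,S,V,W,Y}. Unreachable: {A,G} — drop them.
Initial partition by acceptance: {F,L,R,Y} | {O,S,V,W}.
Refine {F,L,R,Y} on symbol y: members go to different blocks, giving {F,L,Y} and {R}.
Split {F,L,Y} by δ(·,x) → {F,L} and {Y}.
The partition is now stable with 4 blocks: {F,L} | {O,S,V,W} | {R} | {Y}.
V and Y end up in different blocks, so they are distinguishable. For instance, the string 'ε' is accepted from only Y.

No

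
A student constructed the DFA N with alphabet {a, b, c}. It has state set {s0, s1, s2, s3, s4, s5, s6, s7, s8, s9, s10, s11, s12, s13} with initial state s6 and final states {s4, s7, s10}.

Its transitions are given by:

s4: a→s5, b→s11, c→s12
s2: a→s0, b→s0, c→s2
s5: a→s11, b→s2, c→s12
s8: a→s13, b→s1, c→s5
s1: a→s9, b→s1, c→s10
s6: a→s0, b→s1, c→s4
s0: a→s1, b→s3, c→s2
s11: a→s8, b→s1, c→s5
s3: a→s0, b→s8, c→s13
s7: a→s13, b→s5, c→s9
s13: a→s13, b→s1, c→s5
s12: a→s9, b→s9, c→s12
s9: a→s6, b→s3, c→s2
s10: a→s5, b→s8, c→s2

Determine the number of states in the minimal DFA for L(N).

7

States {s7} cannot be reached from the start state, so discard them.
Initial partition by acceptance: {s4,s10} | {s0,s1,s2,s3,s5,s6,s8,s9,s11,s12,s13}.
Split {s0,s1,s2,s3,s5,s6,s8,s9,s11,s12,s13} by δ(·,c) → {s0,s2,s3,s5,s8,s9,s11,s12,s13} and {s1,s6}.
Split {s0,s2,s3,s5,s8,s9,s11,s12,s13} by δ(·,a) → {s2,s3,s5,s8,s11,s12,s13} and {s0,s9}.
Refine {s2,s3,s5,s8,s11,s12,s13} on symbol a: members go to different blocks, giving {s5,s8,s11,s13} and {s2,s3,s12}.
Refine {s5,s8,s11,s13} on symbol b: members go to different blocks, giving {s8,s11,s13} and {s5}.
Split {s2,s3,s12} by δ(·,b) → {s2,s12} and {s3}.
No further refinement is possible. Final partition (7 blocks): {s4,s10} | {s8,s11,s13} | {s1,s6} | {s0,s9} | {s2,s12} | {s5} | {s3}.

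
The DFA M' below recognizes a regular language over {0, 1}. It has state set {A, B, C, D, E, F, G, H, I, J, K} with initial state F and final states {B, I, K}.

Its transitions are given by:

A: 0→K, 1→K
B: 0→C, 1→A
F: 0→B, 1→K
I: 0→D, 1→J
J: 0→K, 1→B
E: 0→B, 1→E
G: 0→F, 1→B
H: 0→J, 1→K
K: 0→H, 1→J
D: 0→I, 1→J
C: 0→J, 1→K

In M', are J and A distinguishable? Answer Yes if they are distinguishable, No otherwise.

No

First remove the unreachable states {D,E,G,I}; 7 states remain.
Start with accepting vs non-accepting: {B,K} | {A,C,F,H,J}.
Refine {A,C,F,H,J} on symbol 0: members go to different blocks, giving {A,F,J} and {C,H}.
Stable partition: {B,K} | {A,F,J} | {C,H} — 3 equivalence classes.
J and A lie in the same block of the stable partition, so they are equivalent — no string distinguishes them.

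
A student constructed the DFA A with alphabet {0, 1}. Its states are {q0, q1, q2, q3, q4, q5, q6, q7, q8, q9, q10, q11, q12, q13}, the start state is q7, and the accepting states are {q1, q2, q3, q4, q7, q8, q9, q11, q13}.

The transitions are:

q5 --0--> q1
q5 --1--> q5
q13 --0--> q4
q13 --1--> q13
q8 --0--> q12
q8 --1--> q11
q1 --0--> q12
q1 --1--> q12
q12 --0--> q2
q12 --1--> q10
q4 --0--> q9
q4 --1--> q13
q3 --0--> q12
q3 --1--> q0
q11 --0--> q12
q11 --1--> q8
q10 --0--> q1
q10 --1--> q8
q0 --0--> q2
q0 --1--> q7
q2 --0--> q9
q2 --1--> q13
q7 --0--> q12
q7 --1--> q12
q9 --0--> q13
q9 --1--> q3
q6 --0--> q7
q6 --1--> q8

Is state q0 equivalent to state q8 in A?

First remove the unreachable states {q5,q6}; 12 states remain.
Initial partition by acceptance: {q1,q2,q3,q4,q7,q8,q9,q11,q13} | {q0,q10,q12}.
Refine {q1,q2,q3,q4,q7,q8,q9,q11,q13} on symbol 0: members go to different blocks, giving {q1,q3,q7,q8,q11} and {q2,q4,q9,q13}.
On input 1, block {q1,q3,q7,q8,q11} splits into {q1,q3,q7} and {q8,q11}.
On input 0, block {q0,q10,q12} splits into {q0,q12} and {q10}.
Refine {q0,q12} on symbol 1: members go to different blocks, giving {q0} and {q12}.
Split {q1,q3,q7} by δ(·,1) → {q1,q7} and {q3}.
On input 1, block {q2,q4,q9,q13} splits into {q2,q4,q13} and {q9}.
On input 0, block {q2,q4,q13} splits into {q2,q4} and {q13}.
The partition is now stable with 9 blocks: {q1,q7} | {q0} | {q2,q4} | {q8,q11} | {q10} | {q12} | {q3} | {q9} | {q13}.
q0 and q8 end up in different blocks, so they are distinguishable. For instance, the string 'ε' is accepted from only q8.

No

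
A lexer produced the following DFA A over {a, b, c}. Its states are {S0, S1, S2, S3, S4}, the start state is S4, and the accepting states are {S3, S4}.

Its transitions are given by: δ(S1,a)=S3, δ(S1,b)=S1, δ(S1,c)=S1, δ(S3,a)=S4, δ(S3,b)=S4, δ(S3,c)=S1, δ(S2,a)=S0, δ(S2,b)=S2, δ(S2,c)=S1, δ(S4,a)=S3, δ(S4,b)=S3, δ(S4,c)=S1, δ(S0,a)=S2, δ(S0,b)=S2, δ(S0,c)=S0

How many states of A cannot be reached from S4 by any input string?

No path from S4 leads to S0, S2; the other 3 states are all reachable.

2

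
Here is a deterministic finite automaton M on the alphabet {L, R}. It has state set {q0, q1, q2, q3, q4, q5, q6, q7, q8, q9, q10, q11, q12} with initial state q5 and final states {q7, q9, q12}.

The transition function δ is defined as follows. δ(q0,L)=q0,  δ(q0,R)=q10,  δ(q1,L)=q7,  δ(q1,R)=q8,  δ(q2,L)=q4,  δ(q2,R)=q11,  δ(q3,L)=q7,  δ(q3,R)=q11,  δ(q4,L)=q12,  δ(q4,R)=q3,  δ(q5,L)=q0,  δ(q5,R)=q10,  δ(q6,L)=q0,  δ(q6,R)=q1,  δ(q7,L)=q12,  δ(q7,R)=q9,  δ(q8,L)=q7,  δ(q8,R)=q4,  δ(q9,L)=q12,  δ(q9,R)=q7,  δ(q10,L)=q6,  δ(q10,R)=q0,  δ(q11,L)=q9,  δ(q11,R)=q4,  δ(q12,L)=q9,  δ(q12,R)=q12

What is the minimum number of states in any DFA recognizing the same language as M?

5

Reachable states from the start: {q0,q1,q3,q4,q5,q6,q7,q8,q9,q10,q11,q12}. Unreachable: {q2} — drop them.
Initial partition by acceptance: {q7,q9,q12} | {q0,q1,q3,q4,q5,q6,q8,q10,q11}.
Refine {q0,q1,q3,q4,q5,q6,q8,q10,q11} on symbol L: members go to different blocks, giving {q1,q3,q4,q8,q11} and {q0,q5,q6,q10}.
On input R, block {q0,q5,q6,q10} splits into {q0,q5,q10} and {q6}.
On input L, block {q0,q5,q10} splits into {q0,q5} and {q10}.
Stable partition: {q7,q9,q12} | {q1,q3,q4,q8,q11} | {q0,q5} | {q6} | {q10} — 5 equivalence classes.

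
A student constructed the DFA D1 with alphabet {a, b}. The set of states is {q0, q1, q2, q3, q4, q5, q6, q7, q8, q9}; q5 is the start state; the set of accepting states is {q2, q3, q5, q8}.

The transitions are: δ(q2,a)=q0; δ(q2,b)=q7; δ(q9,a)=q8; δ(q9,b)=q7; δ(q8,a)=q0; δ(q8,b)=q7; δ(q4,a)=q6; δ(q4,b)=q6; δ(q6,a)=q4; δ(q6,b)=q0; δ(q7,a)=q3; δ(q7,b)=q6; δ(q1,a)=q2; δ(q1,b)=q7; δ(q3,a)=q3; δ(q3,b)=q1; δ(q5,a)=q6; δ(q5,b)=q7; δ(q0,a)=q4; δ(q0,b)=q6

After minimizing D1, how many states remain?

States {q8,q9} cannot be reached from the start state, so discard them.
Initial partition by acceptance: {q2,q3,q5} | {q0,q1,q4,q6,q7}.
Split {q2,q3,q5} by δ(·,a) → {q2,q5} and {q3}.
On input a, block {q0,q1,q4,q6,q7} splits into {q0,q4,q6} and {q1} and {q7}.
The partition is now stable with 5 blocks: {q2,q5} | {q0,q4,q6} | {q3} | {q1} | {q7}.

5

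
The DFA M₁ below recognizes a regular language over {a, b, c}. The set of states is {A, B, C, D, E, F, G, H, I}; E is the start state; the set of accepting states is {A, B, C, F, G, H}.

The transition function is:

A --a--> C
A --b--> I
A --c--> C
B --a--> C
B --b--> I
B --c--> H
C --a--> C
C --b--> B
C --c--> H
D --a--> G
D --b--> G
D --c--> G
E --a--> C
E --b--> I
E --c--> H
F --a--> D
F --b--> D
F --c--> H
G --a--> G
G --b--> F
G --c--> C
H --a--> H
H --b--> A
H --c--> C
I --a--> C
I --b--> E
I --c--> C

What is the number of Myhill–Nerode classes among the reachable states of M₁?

3

Reachable states from the start: {A,B,C,E,H,I}. Unreachable: {D,F,G} — drop them.
Start with accepting vs non-accepting: {A,B,C,H} | {E,I}.
On input b, block {A,B,C,H} splits into {A,B} and {C,H}.
No further refinement is possible. Final partition (3 blocks): {A,B} | {E,I} | {C,H}.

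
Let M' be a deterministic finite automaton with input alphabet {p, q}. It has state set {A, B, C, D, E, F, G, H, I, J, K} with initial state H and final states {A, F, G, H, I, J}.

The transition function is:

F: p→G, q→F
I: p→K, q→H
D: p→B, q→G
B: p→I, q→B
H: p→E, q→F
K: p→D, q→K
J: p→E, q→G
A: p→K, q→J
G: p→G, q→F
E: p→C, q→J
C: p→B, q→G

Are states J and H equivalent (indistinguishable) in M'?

Yes

Reachable states from the start: {B,C,D,E,F,G,H,I,J,K}. Unreachable: {A} — drop them.
P0 = {F,G,H,I,J} | {B,C,D,E,K}.
Split {F,G,H,I,J} by δ(·,p) → {H,I,J} and {F,G}.
Refine {H,I,J} on symbol q: members go to different blocks, giving {H,J} and {I}.
Split {B,C,D,E,K} by δ(·,p) → {C,D,E,K} and {B}.
Split {C,D,E,K} by δ(·,p) → {C,D} and {E,K}.
Refine {E,K} on symbol q: members go to different blocks, giving {E} and {K}.
The partition is now stable with 7 blocks: {H,J} | {C,D} | {F,G} | {I} | {B} | {E} | {K}.
J and H lie in the same block of the stable partition, so they are equivalent — no string distinguishes them.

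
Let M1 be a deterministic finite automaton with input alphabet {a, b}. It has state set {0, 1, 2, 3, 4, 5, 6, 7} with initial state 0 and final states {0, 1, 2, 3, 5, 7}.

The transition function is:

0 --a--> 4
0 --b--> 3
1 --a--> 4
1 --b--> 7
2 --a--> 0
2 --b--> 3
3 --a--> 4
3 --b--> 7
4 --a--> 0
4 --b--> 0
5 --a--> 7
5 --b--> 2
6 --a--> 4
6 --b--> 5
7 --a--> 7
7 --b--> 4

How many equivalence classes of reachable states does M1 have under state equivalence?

Reachable states from the start: {0,3,4,7}. Unreachable: {1,2,5,6} — drop them.
P0 = {0,3,7} | {4}.
On input a, block {0,3,7} splits into {0,3} and {7}.
Split {0,3} by δ(·,b) → {0} and {3}.
No further refinement is possible. Final partition (4 blocks): {0} | {4} | {7} | {3}.

4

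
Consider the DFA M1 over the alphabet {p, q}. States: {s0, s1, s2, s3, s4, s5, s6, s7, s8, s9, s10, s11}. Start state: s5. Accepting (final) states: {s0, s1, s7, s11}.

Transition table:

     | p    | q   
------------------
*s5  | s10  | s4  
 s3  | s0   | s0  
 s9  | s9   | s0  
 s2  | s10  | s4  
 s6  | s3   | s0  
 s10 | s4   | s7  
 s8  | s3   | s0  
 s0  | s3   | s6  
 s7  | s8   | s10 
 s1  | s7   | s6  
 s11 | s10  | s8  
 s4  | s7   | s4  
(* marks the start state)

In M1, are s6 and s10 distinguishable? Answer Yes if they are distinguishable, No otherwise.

First remove the unreachable states {s1,s2,s9,s11}; 8 states remain.
Initial partition by acceptance: {s0,s7} | {s3,s4,s5,s6,s8,s10}.
Split {s3,s4,s5,s6,s8,s10} by δ(·,p) → {s5,s6,s8,s10} and {s3,s4}.
Refine {s0,s7} on symbol p: members go to different blocks, giving {s0} and {s7}.
On input p, block {s5,s6,s8,s10} splits into {s6,s8,s10} and {s5}.
On input q, block {s6,s8,s10} splits into {s6,s8} and {s10}.
Split {s3,s4} by δ(·,p) → {s3} and {s4}.
No further refinement is possible. Final partition (7 blocks): {s0} | {s6,s8} | {s3} | {s7} | {s5} | {s10} | {s4}.
s6 and s10 end up in different blocks, so they are distinguishable. For instance, the string 'pq' is accepted from only s6.

Yes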